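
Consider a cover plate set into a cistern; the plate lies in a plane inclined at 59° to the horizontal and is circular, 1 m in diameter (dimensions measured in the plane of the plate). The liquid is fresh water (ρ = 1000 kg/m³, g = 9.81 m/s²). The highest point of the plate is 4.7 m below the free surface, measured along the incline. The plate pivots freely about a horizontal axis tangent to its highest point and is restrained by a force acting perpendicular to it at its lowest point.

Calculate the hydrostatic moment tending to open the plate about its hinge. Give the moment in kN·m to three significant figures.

M ≈ 17.6 kN·m

γ = ρg = 1000 × 9.81 = 9810 N/m³ = 9.81 kN/m³.
Let θ = 59° be the plate's angle to the horizontal; measure y along the incline from where the plane meets the free surface. Vertical depth h = y·sinθ with sinθ = 0.857167.
The centroid is at the centre, 0.5 m below the top of the plate, so y_c = 4.7 + 0.5 = 5.2 m and h_c = 5.2 × 0.857167 = 4.45727 m.
A = π(0.5)² = 0.785398 m².
Resultant F = γ·h_c·A = 9.81 × 4.45727 × 0.785398 = 34.3422 kN.
I_c = πr⁴/4 = π × 0.5⁴/4 = 0.0490874 m⁴.
Centre of pressure: y_p = y_c + I_c/(y_c·A) = 5.2 + 0.0490874/(5.2 × 0.785398) = 5.2 + 0.0120192 = 5.21202 m along the plane.
The resultant acts 0.5 + 0.0120192 = 0.512019 m (along the plate) below the hinge at the top edge, so the moment about the hinge is M = F × 0.512019 = 34.3422 × 0.512019 = 17.5839 kN·m.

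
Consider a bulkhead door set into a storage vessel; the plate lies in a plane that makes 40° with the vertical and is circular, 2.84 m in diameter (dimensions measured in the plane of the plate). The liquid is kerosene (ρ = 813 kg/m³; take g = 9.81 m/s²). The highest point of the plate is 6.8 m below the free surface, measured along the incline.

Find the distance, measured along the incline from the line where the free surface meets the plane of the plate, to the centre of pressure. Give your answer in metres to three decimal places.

γ = ρg = 813 × 9.81 / 1000 = 7.97553 kN/m³.
The plate makes 40° with the vertical, i.e. θ = 90° − 40° = 50° to the horizontal. Measuring y along the incline from the free-surface line, vertical depth h = y·sinθ with sinθ = 0.766044.
The centroid is at the centre, 1.42 m below the top of the plate, so y_c = 6.8 + 1.42 = 8.22 m and h_c = 8.22 × 0.766044 = 6.29688 m.
A = π(1.42)² = 6.33471 m².
Resultant F = γ·h_c·A = 7.97553 × 6.29688 × 6.33471 = 318.135 kN.
I_c = πr⁴/4 = π × 1.42⁴/4 = 3.19333 m⁴.
Centre of pressure: y_p = y_c + I_c/(y_c·A) = 8.22 + 3.19333/(8.22 × 6.33471) = 8.22 + 0.0613261 = 8.28133 m along the plane.

y_p = 8.281 m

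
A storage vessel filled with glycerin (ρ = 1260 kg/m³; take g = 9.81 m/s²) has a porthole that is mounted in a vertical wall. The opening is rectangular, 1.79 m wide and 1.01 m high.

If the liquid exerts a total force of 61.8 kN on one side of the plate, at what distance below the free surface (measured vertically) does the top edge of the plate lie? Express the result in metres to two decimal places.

γ = ρg = 1260 × 9.81 / 1000 = 12.3606 kN/m³.
A = 1.79 × 1.01 = 1.8079 m².
From F = γ·h_c·A, the centroid depth is h_c = 61.8/(12.3606 × 1.8079) = 2.76551 m.
The centroid lies 1.01/2 = 0.505 m below the top edge, so the top edge sits at h_top = 2.76551 − 0.505 = 2.26051 m below the surface.

d_top ≈ 2.26 m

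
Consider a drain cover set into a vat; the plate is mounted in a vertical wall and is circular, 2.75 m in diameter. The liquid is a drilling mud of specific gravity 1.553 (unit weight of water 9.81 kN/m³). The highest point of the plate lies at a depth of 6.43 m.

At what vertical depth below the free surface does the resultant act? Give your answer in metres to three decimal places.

h_p = 7.866 m

γ = 1.553 × 9.81 = 15.23493 kN/m³.
The centroid is at the centre, 1.375 m below the top of the plate, so the centroid depth is h_c = 6.43 + 1.375 = 7.805 m.
A = π(1.375)² = 5.93957 m².
Resultant F = γ·h_c·A = 15.23493 × 7.805 × 5.93957 = 706.266 kN.
I_c = πr⁴/4 = π × 1.375⁴/4 = 2.80738 m⁴.
Centre of pressure: y_p = y_c + I_c/(y_c·A) = 7.805 + 2.80738/(7.805 × 5.93957) = 7.805 + 0.0605582 = 7.86556 m along the plane.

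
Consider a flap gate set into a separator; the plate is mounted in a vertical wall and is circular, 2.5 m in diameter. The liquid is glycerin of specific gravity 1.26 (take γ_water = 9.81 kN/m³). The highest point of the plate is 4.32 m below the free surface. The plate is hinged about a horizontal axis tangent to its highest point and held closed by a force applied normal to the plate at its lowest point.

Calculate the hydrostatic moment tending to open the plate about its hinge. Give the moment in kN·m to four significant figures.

M ≈ 446.2 kN·m

γ = 1.26 × 9.81 = 12.3606 kN/m³.
The centroid is at the centre, 1.25 m below the top of the plate, so the centroid depth is h_c = 4.32 + 1.25 = 5.57 m.
A = π(1.25)² = 4.90874 m².
Resultant F = γ·h_c·A = 12.3606 × 5.57 × 4.90874 = 337.96 kN.
I_c = πr⁴/4 = π × 1.25⁴/4 = 1.91748 m⁴.
Centre of pressure: y_p = y_c + I_c/(y_c·A) = 5.57 + 1.91748/(5.57 × 4.90874) = 5.57 + 0.0701303 = 5.64013 m along the plane.
The resultant acts 1.25 + 0.0701303 = 1.32013 m (along the plate) below the hinge at the top edge, so the moment about the hinge is M = F × 1.32013 = 337.96 × 1.32013 = 446.151 kN·m.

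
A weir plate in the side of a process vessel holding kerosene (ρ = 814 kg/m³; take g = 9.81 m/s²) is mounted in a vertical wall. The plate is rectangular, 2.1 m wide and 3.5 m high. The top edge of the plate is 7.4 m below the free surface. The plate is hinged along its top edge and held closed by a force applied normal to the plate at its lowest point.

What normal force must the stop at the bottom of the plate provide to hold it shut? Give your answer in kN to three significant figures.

γ = ρg = 814 × 9.81 / 1000 = 7.98534 kN/m³.
The centroid lies 3.5/2 = 1.75 m below the top edge, so the centroid depth is h_c = 7.4 + 1.75 = 9.15 m.
A = 2.1 × 3.5 = 7.35 m².
Resultant F = γ·h_c·A = 7.98534 × 9.15 × 7.35 = 537.034 kN.
I_c = b·h³/12 = 2.1 × 3.5³/12 = 7.50313 m⁴.
Centre of pressure: y_p = y_c + I_c/(y_c·A) = 9.15 + 7.50313/(9.15 × 7.35) = 9.15 + 0.111567 = 9.26157 m along the plane.
The resultant acts 1.75 + 0.111567 = 1.86157 m (along the plate) below the hinge at the top edge, so the moment about the hinge is M = F × 1.86157 = 537.034 × 1.86157 = 999.726 kN·m.
A normal force at the bottom, 3.5 m from the hinge, must supply this moment: P = 999.726/3.5 = 285.636 kN.

P ≈ 286 kN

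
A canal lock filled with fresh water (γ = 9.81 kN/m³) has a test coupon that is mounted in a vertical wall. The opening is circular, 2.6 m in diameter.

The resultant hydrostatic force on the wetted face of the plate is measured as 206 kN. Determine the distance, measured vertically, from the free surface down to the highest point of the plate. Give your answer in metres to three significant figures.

γ = 9.81 kN/m³.
A = π(1.3)² = 5.30929 m².
From F = γ·h_c·A, the centroid depth is h_c = 206/(9.81 × 5.30929) = 3.95514 m.
The centroid is at the centre, 1.3 m below the top of the plate, so the highest point sits at h_top = 3.95514 − 1.3 = 2.65514 m below the surface.

d_top ≈ 2.66 m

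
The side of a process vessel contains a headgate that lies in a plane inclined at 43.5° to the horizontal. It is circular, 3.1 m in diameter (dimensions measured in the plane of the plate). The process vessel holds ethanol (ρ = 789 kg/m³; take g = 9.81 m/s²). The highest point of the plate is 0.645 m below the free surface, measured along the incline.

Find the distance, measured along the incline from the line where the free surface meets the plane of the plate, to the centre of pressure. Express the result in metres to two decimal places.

y_p = 2.47 m

γ = ρg = 789 × 9.81 / 1000 = 7.74009 kN/m³.
Let θ = 43.5° be the plate's angle to the horizontal; measure y along the incline from where the plane meets the free surface. Vertical depth h = y·sinθ with sinθ = 0.688355.
The centroid is at the centre, 1.55 m below the top of the plate, so y_c = 0.645 + 1.55 = 2.195 m and h_c = 2.195 × 0.688355 = 1.51094 m.
A = π(1.55)² = 7.54768 m².
Resultant F = γ·h_c·A = 7.74009 × 1.51094 × 7.54768 = 88.2687 kN.
I_c = πr⁴/4 = π × 1.55⁴/4 = 4.53332 m⁴.
Centre of pressure: y_p = y_c + I_c/(y_c·A) = 2.195 + 4.53332/(2.195 × 7.54768) = 2.195 + 0.273633 = 2.46863 m along the plane.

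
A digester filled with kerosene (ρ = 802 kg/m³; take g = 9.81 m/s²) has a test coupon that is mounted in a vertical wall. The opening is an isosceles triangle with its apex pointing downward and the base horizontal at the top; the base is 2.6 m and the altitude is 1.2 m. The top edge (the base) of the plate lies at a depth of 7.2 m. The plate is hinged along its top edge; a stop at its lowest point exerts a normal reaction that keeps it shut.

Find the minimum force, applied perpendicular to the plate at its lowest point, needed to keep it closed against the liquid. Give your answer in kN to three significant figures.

γ = ρg = 802 × 9.81 / 1000 = 7.86762 kN/m³.
With the apex down, the centroid sits h/3 = 1.2/3 = 0.4 m below the base (the top edge), so the centroid depth is h_c = 7.2 + 0.4 = 7.6 m.
A = ½ × 2.6 × 1.2 = 1.56 m².
Resultant F = γ·h_c·A = 7.86762 × 7.6 × 1.56 = 93.2785 kN.
I_c = b·h³/36 = 2.6 × 1.2³/36 = 0.1248 m⁴.
Centre of pressure: y_p = y_c + I_c/(y_c·A) = 7.6 + 0.1248/(7.6 × 1.56) = 7.6 + 0.0105263 = 7.61053 m along the plane.
The resultant acts 0.4 + 0.0105263 = 0.410526 m (along the plate) below the hinge at the top edge, so the moment about the hinge is M = F × 0.410526 = 93.2785 × 0.410526 = 38.2932 kN·m.
A normal force at the bottom, 1.2 m from the hinge, must supply this moment: P = 38.2932/1.2 = 31.911 kN.

P ≈ 31.9 kN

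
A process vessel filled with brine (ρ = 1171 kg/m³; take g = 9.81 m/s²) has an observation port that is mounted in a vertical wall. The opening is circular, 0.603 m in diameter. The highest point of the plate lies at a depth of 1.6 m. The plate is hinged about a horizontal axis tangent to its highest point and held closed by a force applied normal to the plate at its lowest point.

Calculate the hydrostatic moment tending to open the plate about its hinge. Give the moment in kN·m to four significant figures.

γ = ρg = 1171 × 9.81 / 1000 = 11.48751 kN/m³.
The centroid is at the centre, 0.3015 m below the top of the plate, so the centroid depth is h_c = 1.6 + 0.3015 = 1.9015 m.
A = π(0.3015)² = 0.285578 m².
Resultant F = γ·h_c·A = 11.48751 × 1.9015 × 0.285578 = 6.23802 kN.
I_c = πr⁴/4 = π × 0.3015⁴/4 = 0.00648992 m⁴.
Centre of pressure: y_p = y_c + I_c/(y_c·A) = 1.9015 + 0.00648992/(1.9015 × 0.285578) = 1.9015 + 0.0119514 = 1.91345 m along the plane.
The resultant acts 0.3015 + 0.0119514 = 0.313451 m (along the plate) below the hinge at the top edge, so the moment about the hinge is M = F × 0.313451 = 6.23802 × 0.313451 = 1.95531 kN·m.

M ≈ 1.955 kN·m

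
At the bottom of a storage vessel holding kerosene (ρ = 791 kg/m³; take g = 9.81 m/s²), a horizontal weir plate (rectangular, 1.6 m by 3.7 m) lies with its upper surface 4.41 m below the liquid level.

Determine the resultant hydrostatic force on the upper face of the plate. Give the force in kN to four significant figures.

γ = ρg = 791 × 9.81 / 1000 = 7.75971 kN/m³.
The plate is horizontal, so pressure is uniform at p = γ·h = 7.75971 × 4.41 = 34.2203 kN/m².
A = 1.6 × 3.7 = 5.92 m².
F = p·A = 34.2203 × 5.92 = 202.584 kN.

F ≈ 202.6 kN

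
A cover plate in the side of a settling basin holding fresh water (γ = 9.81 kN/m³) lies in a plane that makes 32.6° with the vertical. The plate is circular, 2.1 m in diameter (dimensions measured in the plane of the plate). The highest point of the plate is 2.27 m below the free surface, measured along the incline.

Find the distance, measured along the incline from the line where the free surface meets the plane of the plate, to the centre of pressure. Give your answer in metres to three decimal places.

y_p = 3.403 m

γ = 9.81 kN/m³.
The plate makes 32.6° with the vertical, i.e. θ = 90° − 32.6° = 57.4° to the horizontal. Measuring y along the incline from the free-surface line, vertical depth h = y·sinθ with sinθ = 0.842452.
The centroid is at the centre, 1.05 m below the top of the plate, so y_c = 2.27 + 1.05 = 3.32 m and h_c = 3.32 × 0.842452 = 2.79694 m.
A = π(1.05)² = 3.46361 m².
Resultant F = γ·h_c·A = 9.81 × 2.79694 × 3.46361 = 95.0345 kN.
I_c = πr⁴/4 = π × 1.05⁴/4 = 0.954656 m⁴.
Centre of pressure: y_p = y_c + I_c/(y_c·A) = 3.32 + 0.954656/(3.32 × 3.46361) = 3.32 + 0.0830194 = 3.40302 m along the plane.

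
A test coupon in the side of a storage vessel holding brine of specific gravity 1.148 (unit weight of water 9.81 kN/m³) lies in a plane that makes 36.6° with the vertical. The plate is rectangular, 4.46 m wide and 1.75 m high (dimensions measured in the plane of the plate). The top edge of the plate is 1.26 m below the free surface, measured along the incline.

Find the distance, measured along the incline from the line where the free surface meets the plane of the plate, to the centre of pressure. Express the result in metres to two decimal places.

γ = 1.148 × 9.81 = 11.26188 kN/m³.
The plate makes 36.6° with the vertical, i.e. θ = 90° − 36.6° = 53.4° to the horizontal. Measuring y along the incline from the free-surface line, vertical depth h = y·sinθ with sinθ = 0.802817.
The centroid lies 1.75/2 = 0.875 m below the top edge, so y_c = 1.26 + 0.875 = 2.135 m and h_c = 2.135 × 0.802817 = 1.71401 m.
A = 4.46 × 1.75 = 7.805 m².
Resultant F = γ·h_c·A = 11.26188 × 1.71401 × 7.805 = 150.66 kN.
I_c = b·h³/12 = 4.46 × 1.75³/12 = 1.9919 m⁴.
Centre of pressure: y_p = y_c + I_c/(y_c·A) = 2.135 + 1.9919/(2.135 × 7.805) = 2.135 + 0.119535 = 2.25453 m along the plane.

y_p = 2.25 m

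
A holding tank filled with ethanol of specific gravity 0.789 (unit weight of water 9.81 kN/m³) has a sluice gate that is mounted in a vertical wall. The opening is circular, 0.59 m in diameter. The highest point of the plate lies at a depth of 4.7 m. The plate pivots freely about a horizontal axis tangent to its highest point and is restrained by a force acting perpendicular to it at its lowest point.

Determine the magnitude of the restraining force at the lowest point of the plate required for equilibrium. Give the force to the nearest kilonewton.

γ = 0.789 × 9.81 = 7.74009 kN/m³.
The centroid is at the centre, 0.295 m below the top of the plate, so the centroid depth is h_c = 4.7 + 0.295 = 4.995 m.
A = π(0.295)² = 0.273397 m².
Resultant F = γ·h_c·A = 7.74009 × 4.995 × 0.273397 = 10.57 kN.
I_c = πr⁴/4 = π × 0.295⁴/4 = 0.0059481 m⁴.
Centre of pressure: y_p = y_c + I_c/(y_c·A) = 4.995 + 0.0059481/(4.995 × 0.273397) = 4.995 + 0.00435561 = 4.99936 m along the plane.
The resultant acts 0.295 + 0.00435561 = 0.299356 m (along the plate) below the hinge at the top edge, so the moment about the hinge is M = F × 0.299356 = 10.57 × 0.299356 = 3.16419 kN·m.
A normal force at the bottom, 0.59 m from the hinge, must supply this moment: P = 3.16419/0.59 = 5.36303 kN.

P ≈ 5 kN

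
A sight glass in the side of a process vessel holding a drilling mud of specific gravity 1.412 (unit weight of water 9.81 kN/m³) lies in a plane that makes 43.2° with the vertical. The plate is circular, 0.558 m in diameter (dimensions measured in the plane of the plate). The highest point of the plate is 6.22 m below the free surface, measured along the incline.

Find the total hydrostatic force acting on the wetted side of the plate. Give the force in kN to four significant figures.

F ≈ 16.05 kN

γ = 1.412 × 9.81 = 13.85172 kN/m³.
The plate makes 43.2° with the vertical, i.e. θ = 90° − 43.2° = 46.8° to the horizontal. Measuring y along the incline from the free-surface line, vertical depth h = y·sinθ with sinθ = 0.728969.
The centroid is at the centre, 0.279 m below the top of the plate, so y_c = 6.22 + 0.279 = 6.499 m and h_c = 6.499 × 0.728969 = 4.73757 m.
A = π(0.279)² = 0.244545 m².
Resultant F = γ·h_c·A = 13.85172 × 4.73757 × 0.244545 = 16.0479 kN.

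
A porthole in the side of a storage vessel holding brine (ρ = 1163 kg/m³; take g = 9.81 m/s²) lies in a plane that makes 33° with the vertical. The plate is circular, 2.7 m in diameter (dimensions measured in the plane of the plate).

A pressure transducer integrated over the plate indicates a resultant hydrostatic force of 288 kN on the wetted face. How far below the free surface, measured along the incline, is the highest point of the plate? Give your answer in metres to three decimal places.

y_top ≈ 3.907 m

γ = ρg = 1163 × 9.81 / 1000 = 11.40903 kN/m³.
A = π(1.35)² = 5.72555 m².
From F = γ·h_c·A, the centroid depth is h_c = 288/(11.40903 × 5.72555) = 4.40886 m.
The plate makes 33° with the vertical, i.e. θ = 90° − 33° = 57° to the horizontal. Measuring y along the incline from the free-surface line, vertical depth h = y·sinθ with sinθ = 0.838671.
Along the incline, y_c = h_c/sinθ = 4.40886/0.838671 = 5.25696 m.
The centroid is at the centre, 1.35 m below the top of the plate, so the highest point sits at y_top = 5.25696 − 1.35 = 3.90696 m along the incline.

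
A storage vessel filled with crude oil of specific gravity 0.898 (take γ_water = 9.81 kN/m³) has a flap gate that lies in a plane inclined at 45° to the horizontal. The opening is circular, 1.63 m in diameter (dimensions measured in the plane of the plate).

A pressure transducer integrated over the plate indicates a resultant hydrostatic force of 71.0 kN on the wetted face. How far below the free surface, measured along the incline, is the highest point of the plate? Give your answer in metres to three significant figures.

γ = 0.898 × 9.81 = 8.80938 kN/m³.
A = π(0.815)² = 2.08672 m².
From F = γ·h_c·A, the centroid depth is h_c = 71.0/(8.80938 × 2.08672) = 3.86233 m.
Let θ = 45° be the plate's angle to the horizontal; measure y along the incline from where the plane meets the free surface. Vertical depth h = y·sinθ with sinθ = 0.707107.
Along the incline, y_c = h_c/sinθ = 3.86233/0.707107 = 5.46216 m.
The centroid is at the centre, 0.815 m below the top of the plate, so the highest point sits at y_top = 5.46216 − 0.815 = 4.64716 m along the incline.

y_top ≈ 4.65 m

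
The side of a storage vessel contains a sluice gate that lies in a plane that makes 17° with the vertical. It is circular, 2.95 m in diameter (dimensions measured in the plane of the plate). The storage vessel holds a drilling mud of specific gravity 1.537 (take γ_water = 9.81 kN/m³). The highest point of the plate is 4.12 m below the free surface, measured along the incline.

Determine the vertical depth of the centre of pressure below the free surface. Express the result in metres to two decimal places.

γ = 1.537 × 9.81 = 15.07797 kN/m³.
The plate makes 17° with the vertical, i.e. θ = 90° − 17° = 73° to the horizontal. Measuring y along the incline from the free-surface line, vertical depth h = y·sinθ with sinθ = 0.956305.
The centroid is at the centre, 1.475 m below the top of the plate, so y_c = 4.12 + 1.475 = 5.595 m and h_c = 5.595 × 0.956305 = 5.35053 m.
A = π(1.475)² = 6.83493 m².
Resultant F = γ·h_c·A = 15.07797 × 5.35053 × 6.83493 = 551.409 kN.
I_c = πr⁴/4 = π × 1.475⁴/4 = 3.71756 m⁴.
Centre of pressure: y_p = y_c + I_c/(y_c·A) = 5.595 + 3.71756/(5.595 × 6.83493) = 5.595 + 0.0972129 = 5.69221 m along the plane.
Vertically, h_p = y_p·sinθ = 5.69221 × 0.956305 = 5.44349 m.

h_p = 5.44 m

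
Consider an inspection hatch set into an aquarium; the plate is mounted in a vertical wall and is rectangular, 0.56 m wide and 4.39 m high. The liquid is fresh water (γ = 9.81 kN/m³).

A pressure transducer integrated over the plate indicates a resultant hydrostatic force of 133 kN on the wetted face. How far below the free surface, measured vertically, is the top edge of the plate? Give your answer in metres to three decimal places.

d_top ≈ 3.320 m

γ = 9.81 kN/m³.
A = 0.56 × 4.39 = 2.4584 m².
From F = γ·h_c·A, the centroid depth is h_c = 133/(9.81 × 2.4584) = 5.5148 m.
The centroid lies 4.39/2 = 2.195 m below the top edge, so the top edge sits at h_top = 5.5148 − 2.195 = 3.3198 m below the surface.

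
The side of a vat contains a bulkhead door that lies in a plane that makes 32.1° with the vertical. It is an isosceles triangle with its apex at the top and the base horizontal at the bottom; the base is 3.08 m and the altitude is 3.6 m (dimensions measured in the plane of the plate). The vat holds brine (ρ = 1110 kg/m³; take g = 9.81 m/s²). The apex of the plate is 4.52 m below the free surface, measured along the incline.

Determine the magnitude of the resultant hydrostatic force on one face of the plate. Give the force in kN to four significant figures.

γ = ρg = 1110 × 9.81 / 1000 = 10.8891 kN/m³.
The plate makes 32.1° with the vertical, i.e. θ = 90° − 32.1° = 57.9° to the horizontal. Measuring y along the incline from the free-surface line, vertical depth h = y·sinθ with sinθ = 0.847122.
With the apex up, the centroid sits 2h/3 = 2 × 3.6/3 = 2.4 m below the apex, so y_c = 4.52 + 2.4 = 6.92 m and h_c = 6.92 × 0.847122 = 5.86208 m.
A = ½ × 3.08 × 3.6 = 5.544 m².
Resultant F = γ·h_c·A = 10.8891 × 5.86208 × 5.544 = 353.889 kN.

F ≈ 353.9 kN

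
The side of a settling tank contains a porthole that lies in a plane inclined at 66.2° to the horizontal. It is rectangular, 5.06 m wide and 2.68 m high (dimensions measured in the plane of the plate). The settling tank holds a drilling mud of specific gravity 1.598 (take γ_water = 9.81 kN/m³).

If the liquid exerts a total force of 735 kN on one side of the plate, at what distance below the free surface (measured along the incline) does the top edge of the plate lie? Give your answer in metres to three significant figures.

y_top ≈ 2.44 m

γ = 1.598 × 9.81 = 15.67638 kN/m³.
A = 5.06 × 2.68 = 13.5608 m².
From F = γ·h_c·A, the centroid depth is h_c = 735/(15.67638 × 13.5608) = 3.45745 m.
Let θ = 66.2° be the plate's angle to the horizontal; measure y along the incline from where the plane meets the free surface. Vertical depth h = y·sinθ with sinθ = 0.914960.
Along the incline, y_c = h_c/sinθ = 3.45745/0.914960 = 3.7788 m.
The centroid lies 2.68/2 = 1.34 m below the top edge, so the top edge sits at y_top = 3.7788 − 1.34 = 2.4388 m along the incline.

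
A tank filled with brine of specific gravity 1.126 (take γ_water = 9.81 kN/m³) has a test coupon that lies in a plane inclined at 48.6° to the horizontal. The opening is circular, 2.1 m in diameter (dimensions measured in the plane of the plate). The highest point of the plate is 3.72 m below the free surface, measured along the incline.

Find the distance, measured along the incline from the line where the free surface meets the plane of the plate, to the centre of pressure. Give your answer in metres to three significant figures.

γ = 1.126 × 9.81 = 11.04606 kN/m³.
Let θ = 48.6° be the plate's angle to the horizontal; measure y along the incline from where the plane meets the free surface. Vertical depth h = y·sinθ with sinθ = 0.750111.
The centroid is at the centre, 1.05 m below the top of the plate, so y_c = 3.72 + 1.05 = 4.77 m and h_c = 4.77 × 0.750111 = 3.57803 m.
A = π(1.05)² = 3.46361 m².
Resultant F = γ·h_c·A = 11.04606 × 3.57803 × 3.46361 = 136.893 kN.
I_c = πr⁴/4 = π × 1.05⁴/4 = 0.954656 m⁴.
Centre of pressure: y_p = y_c + I_c/(y_c·A) = 4.77 + 0.954656/(4.77 × 3.46361) = 4.77 + 0.0577829 = 4.82778 m along the plane.

y_p = 4.83 m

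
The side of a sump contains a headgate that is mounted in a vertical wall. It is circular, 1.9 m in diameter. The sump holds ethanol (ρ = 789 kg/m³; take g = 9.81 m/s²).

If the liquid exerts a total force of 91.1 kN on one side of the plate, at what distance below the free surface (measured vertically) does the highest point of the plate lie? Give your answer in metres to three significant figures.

d_top ≈ 3.20 m

γ = ρg = 789 × 9.81 / 1000 = 7.74009 kN/m³.
A = π(0.95)² = 2.83529 m².
From F = γ·h_c·A, the centroid depth is h_c = 91.1/(7.74009 × 2.83529) = 4.15121 m.
The centroid is at the centre, 0.95 m below the top of the plate, so the highest point sits at h_top = 4.15121 − 0.95 = 3.20121 m below the surface.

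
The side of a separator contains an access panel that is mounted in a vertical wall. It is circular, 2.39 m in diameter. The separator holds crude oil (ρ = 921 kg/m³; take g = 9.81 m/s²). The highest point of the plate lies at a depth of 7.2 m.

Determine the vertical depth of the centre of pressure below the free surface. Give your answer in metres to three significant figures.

h_p = 8.44 m

γ = ρg = 921 × 9.81 / 1000 = 9.03501 kN/m³.
The centroid is at the centre, 1.195 m below the top of the plate, so the centroid depth is h_c = 7.2 + 1.195 = 8.395 m.
A = π(1.195)² = 4.48627 m².
Resultant F = γ·h_c·A = 9.03501 × 8.395 × 4.48627 = 340.279 kN.
I_c = πr⁴/4 = π × 1.195⁴/4 = 1.60163 m⁴.
Centre of pressure: y_p = y_c + I_c/(y_c·A) = 8.395 + 1.60163/(8.395 × 4.48627) = 8.395 + 0.0425262 = 8.43753 m along the plane.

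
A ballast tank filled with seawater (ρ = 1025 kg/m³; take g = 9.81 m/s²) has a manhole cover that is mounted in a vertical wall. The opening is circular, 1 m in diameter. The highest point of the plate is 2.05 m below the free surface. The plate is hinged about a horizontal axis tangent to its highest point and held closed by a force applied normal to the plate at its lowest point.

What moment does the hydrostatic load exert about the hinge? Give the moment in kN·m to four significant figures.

γ = ρg = 1025 × 9.81 / 1000 = 10.05525 kN/m³.
The centroid is at the centre, 0.5 m below the top of the plate, so the centroid depth is h_c = 2.05 + 0.5 = 2.55 m.
A = π(0.5)² = 0.785398 m².
Resultant F = γ·h_c·A = 10.05525 × 2.55 × 0.785398 = 20.1383 kN.
I_c = πr⁴/4 = π × 0.5⁴/4 = 0.0490874 m⁴.
Centre of pressure: y_p = y_c + I_c/(y_c·A) = 2.55 + 0.0490874/(2.55 × 0.785398) = 2.55 + 0.0245098 = 2.57451 m along the plane.
The resultant acts 0.5 + 0.0245098 = 0.52451 m (along the plate) below the hinge at the top edge, so the moment about the hinge is M = F × 0.52451 = 20.1383 × 0.52451 = 10.5627 kN·m.

M ≈ 10.56 kN·m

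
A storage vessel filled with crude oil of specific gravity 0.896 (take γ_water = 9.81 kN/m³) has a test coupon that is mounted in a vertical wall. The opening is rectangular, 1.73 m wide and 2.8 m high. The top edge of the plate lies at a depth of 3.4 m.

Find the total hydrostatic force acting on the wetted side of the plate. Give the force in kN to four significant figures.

F ≈ 204.4 kN

γ = 0.896 × 9.81 = 8.78976 kN/m³.
The centroid lies 2.8/2 = 1.4 m below the top edge, so the centroid depth is h_c = 3.4 + 1.4 = 4.8 m.
A = 1.73 × 2.8 = 4.844 m².
Resultant F = γ·h_c·A = 8.78976 × 4.8 × 4.844 = 204.372 kN.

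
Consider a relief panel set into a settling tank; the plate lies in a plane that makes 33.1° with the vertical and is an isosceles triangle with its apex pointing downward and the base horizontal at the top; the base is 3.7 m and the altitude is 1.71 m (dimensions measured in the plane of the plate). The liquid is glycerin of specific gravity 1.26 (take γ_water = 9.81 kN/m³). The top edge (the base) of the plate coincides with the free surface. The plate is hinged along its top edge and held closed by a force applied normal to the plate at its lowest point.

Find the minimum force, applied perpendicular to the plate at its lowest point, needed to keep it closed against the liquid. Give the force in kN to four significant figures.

γ = 1.26 × 9.81 = 12.3606 kN/m³.
The plate makes 33.1° with the vertical, i.e. θ = 90° − 33.1° = 56.9° to the horizontal. Measuring y along the incline from the free-surface line, vertical depth h = y·sinθ with sinθ = 0.837719.
With the apex down, the centroid sits h/3 = 1.71/3 = 0.57 m below the base (the top edge), so y_c = 0.57 m and h_c = 0.57 × 0.837719 = 0.4775 m.
A = ½ × 3.7 × 1.71 = 3.1635 m².
Resultant F = γ·h_c·A = 12.3606 × 0.4775 × 3.1635 = 18.6716 kN.
I_c = b·h³/36 = 3.7 × 1.71³/36 = 0.513911 m⁴.
Centre of pressure: y_p = y_c + I_c/(y_c·A) = 0.57 + 0.513911/(0.57 × 3.1635) = 0.57 + 0.285 = 0.855 m along the plane.
The resultant acts 0.57 + 0.285 = 0.855 m (along the plate) below the hinge at the top edge, so the moment about the hinge is M = F × 0.855 = 18.6716 × 0.855 = 15.9642 kN·m.
A normal force at the bottom, 1.71 m from the hinge, must supply this moment: P = 15.9642/1.71 = 9.33579 kN.

P ≈ 9.336 kN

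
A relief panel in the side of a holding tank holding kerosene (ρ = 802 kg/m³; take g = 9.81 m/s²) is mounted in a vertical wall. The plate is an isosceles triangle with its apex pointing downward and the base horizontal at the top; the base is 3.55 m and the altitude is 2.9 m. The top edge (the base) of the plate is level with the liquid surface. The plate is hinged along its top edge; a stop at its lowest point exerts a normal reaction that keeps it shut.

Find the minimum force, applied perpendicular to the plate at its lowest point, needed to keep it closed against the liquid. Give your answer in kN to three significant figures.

P ≈ 19.6 kN

γ = ρg = 802 × 9.81 / 1000 = 7.86762 kN/m³.
With the apex down, the centroid sits h/3 = 2.9/3 = 0.966667 m below the base (the top edge), so the centroid depth is h_c = 0.966667 m.
A = ½ × 3.55 × 2.9 = 5.1475 m².
Resultant F = γ·h_c·A = 7.86762 × 0.966667 × 5.1475 = 39.1486 kN.
I_c = b·h³/36 = 3.55 × 2.9³/36 = 2.40503 m⁴.
Centre of pressure: y_p = y_c + I_c/(y_c·A) = 0.966667 + 2.40503/(0.966667 × 5.1475) = 0.966667 + 0.483334 = 1.45 m along the plane.
The resultant acts 0.966667 + 0.483334 = 1.45 m (along the plate) below the hinge at the top edge, so the moment about the hinge is M = F × 1.45 = 39.1486 × 1.45 = 56.7655 kN·m.
A normal force at the bottom, 2.9 m from the hinge, must supply this moment: P = 56.7655/2.9 = 19.5743 kN.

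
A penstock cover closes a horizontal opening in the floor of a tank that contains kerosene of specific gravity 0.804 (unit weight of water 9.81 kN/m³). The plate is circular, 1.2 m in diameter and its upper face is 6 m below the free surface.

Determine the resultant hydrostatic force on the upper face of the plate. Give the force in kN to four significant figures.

γ = 0.804 × 9.81 = 7.88724 kN/m³.
The plate is horizontal, so pressure is uniform at p = γ·h = 7.88724 × 6 = 47.3234 kN/m².
A = π(0.6)² = 1.13097 m².
F = p·A = 47.3234 × 1.13097 = 53.5213 kN.

F ≈ 53.52 kN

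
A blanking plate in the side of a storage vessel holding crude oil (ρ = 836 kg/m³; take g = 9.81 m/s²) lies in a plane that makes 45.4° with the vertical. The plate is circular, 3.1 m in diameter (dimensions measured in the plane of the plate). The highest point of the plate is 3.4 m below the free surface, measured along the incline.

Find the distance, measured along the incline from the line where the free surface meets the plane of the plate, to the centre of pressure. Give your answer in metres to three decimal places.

y_p = 5.071 m

γ = ρg = 836 × 9.81 / 1000 = 8.20116 kN/m³.
The plate makes 45.4° with the vertical, i.e. θ = 90° − 45.4° = 44.6° to the horizontal. Measuring y along the incline from the free-surface line, vertical depth h = y·sinθ with sinθ = 0.702153.
The centroid is at the centre, 1.55 m below the top of the plate, so y_c = 3.4 + 1.55 = 4.95 m and h_c = 4.95 × 0.702153 = 3.47566 m.
A = π(1.55)² = 7.54768 m².
Resultant F = γ·h_c·A = 8.20116 × 3.47566 × 7.54768 = 215.142 kN.
I_c = πr⁴/4 = π × 1.55⁴/4 = 4.53332 m⁴.
Centre of pressure: y_p = y_c + I_c/(y_c·A) = 4.95 + 4.53332/(4.95 × 7.54768) = 4.95 + 0.121338 = 5.07134 m along the plane.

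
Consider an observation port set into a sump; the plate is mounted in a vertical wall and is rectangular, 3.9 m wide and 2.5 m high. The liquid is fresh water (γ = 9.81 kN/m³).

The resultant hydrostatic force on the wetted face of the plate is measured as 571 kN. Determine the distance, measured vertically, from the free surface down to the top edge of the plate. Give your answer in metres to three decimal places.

d_top ≈ 4.720 m

γ = 9.81 kN/m³.
A = 3.9 × 2.5 = 9.75 m².
From F = γ·h_c·A, the centroid depth is h_c = 571/(9.81 × 9.75) = 5.96984 m.
The centroid lies 2.5/2 = 1.25 m below the top edge, so the top edge sits at h_top = 5.96984 − 1.25 = 4.71984 m below the surface.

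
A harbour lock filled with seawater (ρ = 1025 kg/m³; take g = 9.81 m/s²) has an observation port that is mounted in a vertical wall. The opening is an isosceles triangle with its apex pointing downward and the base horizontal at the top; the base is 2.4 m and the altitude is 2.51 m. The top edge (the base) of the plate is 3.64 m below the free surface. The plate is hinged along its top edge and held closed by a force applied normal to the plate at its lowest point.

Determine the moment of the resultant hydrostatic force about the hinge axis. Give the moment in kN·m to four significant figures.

γ = ρg = 1025 × 9.81 / 1000 = 10.05525 kN/m³.
With the apex down, the centroid sits h/3 = 2.51/3 = 0.836667 m below the base (the top edge), so the centroid depth is h_c = 3.64 + 0.836667 = 4.47667 m.
A = ½ × 2.4 × 2.51 = 3.012 m².
Resultant F = γ·h_c·A = 10.05525 × 4.47667 × 3.012 = 135.582 kN.
I_c = b·h³/36 = 2.4 × 2.51³/36 = 1.05422 m⁴.
Centre of pressure: y_p = y_c + I_c/(y_c·A) = 4.47667 + 1.05422/(4.47667 × 3.012) = 4.47667 + 0.0781846 = 4.55485 m along the plane.
The resultant acts 0.836667 + 0.0781846 = 0.914852 m (along the plate) below the hinge at the top edge, so the moment about the hinge is M = F × 0.914852 = 135.582 × 0.914852 = 124.037 kN·m.

M ≈ 124.0 kN·m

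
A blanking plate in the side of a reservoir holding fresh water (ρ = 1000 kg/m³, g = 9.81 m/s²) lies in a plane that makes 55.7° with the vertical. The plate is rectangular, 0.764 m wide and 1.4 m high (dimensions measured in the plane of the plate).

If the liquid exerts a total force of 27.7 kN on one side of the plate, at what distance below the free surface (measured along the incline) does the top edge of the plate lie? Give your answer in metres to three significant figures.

γ = ρg = 1000 × 9.81 = 9810 N/m³ = 9.81 kN/m³.
A = 0.764 × 1.4 = 1.0696 m².
From F = γ·h_c·A, the centroid depth is h_c = 27.7/(9.81 × 1.0696) = 2.63991 m.
The plate makes 55.7° with the vertical, i.e. θ = 90° − 55.7° = 34.3° to the horizontal. Measuring y along the incline from the free-surface line, vertical depth h = y·sinθ with sinθ = 0.563526.
Along the incline, y_c = h_c/sinθ = 2.63991/0.563526 = 4.68463 m.
The centroid lies 1.4/2 = 0.7 m below the top edge, so the top edge sits at y_top = 4.68463 − 0.7 = 3.98463 m along the incline.

y_top ≈ 3.98 m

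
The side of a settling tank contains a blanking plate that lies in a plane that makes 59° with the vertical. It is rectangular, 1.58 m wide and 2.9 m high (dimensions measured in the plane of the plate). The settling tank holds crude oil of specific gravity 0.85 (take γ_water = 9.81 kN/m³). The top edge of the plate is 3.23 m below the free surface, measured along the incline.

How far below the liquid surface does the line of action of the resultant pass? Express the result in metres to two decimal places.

h_p = 2.49 m

γ = 0.85 × 9.81 = 8.3385 kN/m³.
The plate makes 59° with the vertical, i.e. θ = 90° − 59° = 31° to the horizontal. Measuring y along the incline from the free-surface line, vertical depth h = y·sinθ with sinθ = 0.515038.
The centroid lies 2.9/2 = 1.45 m below the top edge, so y_c = 3.23 + 1.45 = 4.68 m and h_c = 4.68 × 0.515038 = 2.41038 m.
A = 1.58 × 2.9 = 4.582 m².
Resultant F = γ·h_c·A = 8.3385 × 2.41038 × 4.582 = 92.0934 kN.
I_c = b·h³/12 = 1.58 × 2.9³/12 = 3.21122 m⁴.
Centre of pressure: y_p = y_c + I_c/(y_c·A) = 4.68 + 3.21122/(4.68 × 4.582) = 4.68 + 0.149751 = 4.82975 m along the plane.
Vertically, h_p = y_p·sinθ = 4.82975 × 0.515038 = 2.4875 m.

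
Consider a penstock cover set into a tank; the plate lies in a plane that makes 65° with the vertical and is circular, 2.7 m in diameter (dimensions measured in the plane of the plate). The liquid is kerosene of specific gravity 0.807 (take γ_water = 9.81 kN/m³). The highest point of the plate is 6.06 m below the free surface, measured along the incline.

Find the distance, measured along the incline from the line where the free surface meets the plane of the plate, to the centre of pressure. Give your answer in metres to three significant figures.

γ = 0.807 × 9.81 = 7.91667 kN/m³.
The plate makes 65° with the vertical, i.e. θ = 90° − 65° = 25° to the horizontal. Measuring y along the incline from the free-surface line, vertical depth h = y·sinθ with sinθ = 0.422618.
The centroid is at the centre, 1.35 m below the top of the plate, so y_c = 6.06 + 1.35 = 7.41 m and h_c = 7.41 × 0.422618 = 3.1316 m.
A = π(1.35)² = 5.72555 m².
Resultant F = γ·h_c·A = 7.91667 × 3.1316 × 5.72555 = 141.947 kN.
I_c = πr⁴/4 = π × 1.35⁴/4 = 2.6087 m⁴.
Centre of pressure: y_p = y_c + I_c/(y_c·A) = 7.41 + 2.6087/(7.41 × 5.72555) = 7.41 + 0.0614878 = 7.47149 m along the plane.

y_p = 7.47 m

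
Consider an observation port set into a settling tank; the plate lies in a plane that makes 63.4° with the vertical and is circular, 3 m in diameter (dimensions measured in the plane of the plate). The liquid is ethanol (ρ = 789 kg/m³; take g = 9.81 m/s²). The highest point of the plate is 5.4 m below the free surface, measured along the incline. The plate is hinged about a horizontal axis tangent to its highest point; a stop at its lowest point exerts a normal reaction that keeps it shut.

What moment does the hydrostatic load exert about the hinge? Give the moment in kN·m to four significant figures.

M ≈ 267.3 kN·m

γ = ρg = 789 × 9.81 / 1000 = 7.74009 kN/m³.
The plate makes 63.4° with the vertical, i.e. θ = 90° − 63.4° = 26.6° to the horizontal. Measuring y along the incline from the free-surface line, vertical depth h = y·sinθ with sinθ = 0.447759.
The centroid is at the centre, 1.5 m below the top of the plate, so y_c = 5.4 + 1.5 = 6.9 m and h_c = 6.9 × 0.447759 = 3.08954 m.
A = π(1.5)² = 7.06858 m².
Resultant F = γ·h_c·A = 7.74009 × 3.08954 × 7.06858 = 169.033 kN.
I_c = πr⁴/4 = π × 1.5⁴/4 = 3.97608 m⁴.
Centre of pressure: y_p = y_c + I_c/(y_c·A) = 6.9 + 3.97608/(6.9 × 7.06858) = 6.9 + 0.0815218 = 6.98152 m along the plane.
The resultant acts 1.5 + 0.0815218 = 1.58152 m (along the plate) below the hinge at the top edge, so the moment about the hinge is M = F × 1.58152 = 169.033 × 1.58152 = 267.329 kN·m.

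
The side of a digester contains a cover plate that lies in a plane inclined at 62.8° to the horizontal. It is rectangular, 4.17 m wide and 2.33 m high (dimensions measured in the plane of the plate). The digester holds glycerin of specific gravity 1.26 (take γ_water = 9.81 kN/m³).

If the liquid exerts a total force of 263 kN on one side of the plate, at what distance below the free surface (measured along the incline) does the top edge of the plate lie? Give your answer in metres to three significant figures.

y_top ≈ 1.30 m

γ = 1.26 × 9.81 = 12.3606 kN/m³.
A = 4.17 × 2.33 = 9.7161 m².
From F = γ·h_c·A, the centroid depth is h_c = 263/(12.3606 × 9.7161) = 2.1899 m.
Let θ = 62.8° be the plate's angle to the horizontal; measure y along the incline from where the plane meets the free surface. Vertical depth h = y·sinθ with sinθ = 0.889416.
Along the incline, y_c = h_c/sinθ = 2.1899/0.889416 = 2.46218 m.
The centroid lies 2.33/2 = 1.165 m below the top edge, so the top edge sits at y_top = 2.46218 − 1.165 = 1.29718 m along the incline.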